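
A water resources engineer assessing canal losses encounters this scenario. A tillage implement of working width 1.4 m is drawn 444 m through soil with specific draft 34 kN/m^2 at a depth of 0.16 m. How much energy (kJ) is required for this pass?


E = k * d * w * L
  = 34 * 0.16 * 1.4 * 444
  = 3381.50 kJ


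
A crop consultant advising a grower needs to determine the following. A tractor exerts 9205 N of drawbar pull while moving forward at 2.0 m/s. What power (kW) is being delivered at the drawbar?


P = F * v / 1000
  = 9205 * 2.0 / 1000
  = 18410 / 1000
  = 18.41 kW


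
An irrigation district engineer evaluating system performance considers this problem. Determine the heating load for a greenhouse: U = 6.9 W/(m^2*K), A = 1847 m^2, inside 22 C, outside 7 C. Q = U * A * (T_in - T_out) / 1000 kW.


dT = 22 - (7) = 15 K
Q = U * A * dT
  = 6.9 * 1847 * 15
  = 191164.50 W = 191.16 kW


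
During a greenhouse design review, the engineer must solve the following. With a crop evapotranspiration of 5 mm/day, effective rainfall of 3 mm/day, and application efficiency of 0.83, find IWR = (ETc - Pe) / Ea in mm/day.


IWR = (ETc - Pe) / Ea
    = (5 - 3) / 0.83
    = 2 / 0.83
    = 2.41 mm/day


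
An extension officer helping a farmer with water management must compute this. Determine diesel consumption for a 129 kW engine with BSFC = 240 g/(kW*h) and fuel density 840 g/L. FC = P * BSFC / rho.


FC = P * BSFC / rho_fuel
   = 129 * 240 / 840
   = 30960 / 840
   = 36.86 L/h


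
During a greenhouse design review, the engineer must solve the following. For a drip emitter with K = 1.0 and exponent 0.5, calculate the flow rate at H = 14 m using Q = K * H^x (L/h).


Q = K * H^x
  = 1.0 * 14^0.5
  = 1.0 * 3.7417
  = 3.74 L/h


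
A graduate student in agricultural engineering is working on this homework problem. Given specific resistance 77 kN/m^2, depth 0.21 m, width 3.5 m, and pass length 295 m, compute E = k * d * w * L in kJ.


E = k * d * w * L
  = 77 * 0.21 * 3.5 * 295
  = 16695.53 kJ


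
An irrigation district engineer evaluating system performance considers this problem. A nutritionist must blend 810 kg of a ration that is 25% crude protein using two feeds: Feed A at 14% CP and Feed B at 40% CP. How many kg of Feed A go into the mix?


parts_A = CP_b - target = 40 - 25 = 15
parts_B = target - CP_a = 25 - 14 = 11
total_parts = 15 + 11 = 26
Feed A = 810 * 15 / 26 = 467.31 kg
Feed B = 810 * 11 / 26 = 342.69 kg

467.31 kg


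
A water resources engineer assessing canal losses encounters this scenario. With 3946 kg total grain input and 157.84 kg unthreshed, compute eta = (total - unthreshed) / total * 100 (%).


eta = (total - unthreshed) / total * 100
    = (3946 - 157.84) / 3946 * 100
    = 3788.16 / 3946 * 100
    = 96%


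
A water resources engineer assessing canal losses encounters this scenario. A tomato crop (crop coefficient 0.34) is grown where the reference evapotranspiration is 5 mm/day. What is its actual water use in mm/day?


ETc = Kc * ET0
    = 0.34 * 5
    = 1.70 mm/day


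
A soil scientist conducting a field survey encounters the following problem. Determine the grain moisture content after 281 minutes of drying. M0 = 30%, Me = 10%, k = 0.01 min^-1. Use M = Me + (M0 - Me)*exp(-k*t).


M = Me + (M0 - Me) * e^(-k*t)
  = 10 + (30 - 10) * e^(-0.01*281)
  = 10 + 20 * e^(-2.810)
  = 10 + 20 * 0.06020
  = 10 + 1.2041
  = 11.20%


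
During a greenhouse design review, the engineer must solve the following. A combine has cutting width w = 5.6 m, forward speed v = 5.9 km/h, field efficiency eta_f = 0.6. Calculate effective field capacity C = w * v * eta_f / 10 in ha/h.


C = w * v * eta_f / 10
  = 5.6 * 5.9 * 0.6 / 10
  = 19.82 / 10
  = 1.98 ha/h


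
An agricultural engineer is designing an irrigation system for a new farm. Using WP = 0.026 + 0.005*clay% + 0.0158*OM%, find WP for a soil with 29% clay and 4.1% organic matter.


WP = 0.026 + 0.005*29 + 0.0158*4.1
   = 0.026 + 0.1450 + 0.0648
   = 0.2358


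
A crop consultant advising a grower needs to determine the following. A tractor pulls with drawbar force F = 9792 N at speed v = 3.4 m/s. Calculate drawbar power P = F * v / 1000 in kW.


P = F * v / 1000
  = 9792 * 3.4 / 1000
  = 33292.80 / 1000
  = 33.29 kW


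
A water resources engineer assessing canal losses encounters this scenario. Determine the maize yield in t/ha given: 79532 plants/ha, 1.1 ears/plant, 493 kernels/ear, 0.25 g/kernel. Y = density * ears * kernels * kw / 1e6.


Y = density * ears * kernels * kw
  = 79532 * 1.1 * 493 * 0.25 g/ha
  = 10782550.90 g/ha
  = 10782.55 kg/ha = 10.78 t/ha


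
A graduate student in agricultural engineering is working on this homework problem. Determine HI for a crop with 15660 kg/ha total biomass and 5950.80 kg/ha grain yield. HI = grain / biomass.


HI = grain_yield / biomass
   = 5950.80 / 15660
   = 0.38


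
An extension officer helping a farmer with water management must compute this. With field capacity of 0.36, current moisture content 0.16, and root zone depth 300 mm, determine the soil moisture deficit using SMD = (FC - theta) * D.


SMD = (FC - theta) * D
    = (0.36 - 0.16) * 300
    = 0.200 * 300
    = 60 mm


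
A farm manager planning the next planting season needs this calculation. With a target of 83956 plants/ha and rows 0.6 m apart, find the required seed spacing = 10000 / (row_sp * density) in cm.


spacing = 10000 / (row_sp * density)
        = 10000 / (0.6 * 83956)
        = 10000 / 50373.60
        = 0.19852 m = 19.85 cm


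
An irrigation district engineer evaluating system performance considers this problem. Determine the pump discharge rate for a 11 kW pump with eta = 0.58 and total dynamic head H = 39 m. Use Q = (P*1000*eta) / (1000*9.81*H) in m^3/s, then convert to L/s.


Q = (P * 1000 * eta) / (rho * g * H)
  = (11 * 1000 * 0.58) / (1000 * 9.81 * 39)
  = 6380 / 382590
  = 0.01668 m^3/s = 16.68 L/s


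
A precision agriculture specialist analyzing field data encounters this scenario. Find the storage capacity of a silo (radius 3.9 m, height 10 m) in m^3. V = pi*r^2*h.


V = pi * r^2 * h
  = pi * 3.9^2 * 10
  = pi * 15.21 * 10
  = 477.84 m^3


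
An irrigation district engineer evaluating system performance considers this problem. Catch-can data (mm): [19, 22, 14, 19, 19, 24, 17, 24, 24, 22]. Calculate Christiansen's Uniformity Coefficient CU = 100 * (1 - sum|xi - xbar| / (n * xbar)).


xbar = 204 / 10 = 20.400
sum|xi - xbar| = 28
CU = 100 * (1 - 28 / (10 * 20.400))
   = 100 * (1 - 0.1373)
   = 86.27%


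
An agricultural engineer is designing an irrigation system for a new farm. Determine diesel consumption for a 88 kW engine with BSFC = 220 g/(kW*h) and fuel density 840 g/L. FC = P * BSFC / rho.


FC = P * BSFC / rho_fuel
   = 88 * 220 / 840
   = 19360 / 840
   = 23.05 L/h


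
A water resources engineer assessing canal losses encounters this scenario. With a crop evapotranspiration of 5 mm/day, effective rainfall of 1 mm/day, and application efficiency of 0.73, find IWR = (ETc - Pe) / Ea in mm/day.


IWR = (ETc - Pe) / Ea
    = (5 - 1) / 0.73
    = 4 / 0.73
    = 5.48 mm/day


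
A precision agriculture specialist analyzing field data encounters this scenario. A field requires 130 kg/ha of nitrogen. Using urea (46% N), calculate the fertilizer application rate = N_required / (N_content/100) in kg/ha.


Rate = N_required / (N_content / 100)
     = 130 / (46 / 100)
     = 130 / 0.46
     = 282.61 kg/ha


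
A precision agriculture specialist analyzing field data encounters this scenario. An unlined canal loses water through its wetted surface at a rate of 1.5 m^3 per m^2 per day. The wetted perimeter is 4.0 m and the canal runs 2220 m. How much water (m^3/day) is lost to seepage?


S = C * P * L
  = 1.5 * 4.0 * 2220
  = 13320 m^3/day


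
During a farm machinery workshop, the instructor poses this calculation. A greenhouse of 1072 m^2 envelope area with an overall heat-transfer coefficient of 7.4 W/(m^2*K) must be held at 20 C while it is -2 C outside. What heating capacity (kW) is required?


dT = 20 - (-2) = 22 K
Q = U * A * dT
  = 7.4 * 1072 * 22
  = 174521.60 W = 174.52 kW


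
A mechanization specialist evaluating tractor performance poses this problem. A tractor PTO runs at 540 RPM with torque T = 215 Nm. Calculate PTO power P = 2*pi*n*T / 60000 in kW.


P = 2*pi*n*T / 60000
  = 2*pi * 540 * 215 / 60000
  = 729477.81 / 60000
  = 12.16 kW


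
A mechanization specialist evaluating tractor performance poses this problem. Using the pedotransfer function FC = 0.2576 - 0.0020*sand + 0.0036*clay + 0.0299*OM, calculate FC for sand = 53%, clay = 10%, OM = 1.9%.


FC = 0.2576 - 0.0020*53 + 0.0036*10 + 0.0299*1.9
   = 0.2576 - 0.1060 + 0.0360 + 0.0568
   = 0.2444


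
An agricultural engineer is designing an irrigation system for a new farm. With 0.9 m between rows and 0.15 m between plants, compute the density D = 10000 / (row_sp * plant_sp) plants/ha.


D = 10000 / (row_sp * plant_sp)
  = 10000 / (0.9 * 0.15)
  = 10000 / 0.1350
  = 74074.07 plants/ha


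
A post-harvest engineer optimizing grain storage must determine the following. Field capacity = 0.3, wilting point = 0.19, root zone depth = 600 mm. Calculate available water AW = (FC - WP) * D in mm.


AW = (FC - WP) * D
   = (0.3 - 0.19) * 600
   = 0.11 * 600
   = 66 mm


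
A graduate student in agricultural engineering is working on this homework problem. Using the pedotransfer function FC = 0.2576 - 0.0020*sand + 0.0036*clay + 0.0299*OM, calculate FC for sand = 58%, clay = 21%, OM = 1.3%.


FC = 0.2576 - 0.0020*58 + 0.0036*21 + 0.0299*1.3
   = 0.2576 - 0.1160 + 0.0756 + 0.0389
   = 0.2561


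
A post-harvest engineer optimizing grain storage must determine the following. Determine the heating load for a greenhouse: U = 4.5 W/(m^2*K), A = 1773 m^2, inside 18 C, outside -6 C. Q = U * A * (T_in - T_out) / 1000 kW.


dT = 18 - (-6) = 24 K
Q = U * A * dT
  = 4.5 * 1773 * 24
  = 191484 W = 191.48 kW


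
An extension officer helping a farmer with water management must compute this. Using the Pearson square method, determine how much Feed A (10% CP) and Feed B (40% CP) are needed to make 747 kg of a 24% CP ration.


parts_A = CP_b - target = 40 - 24 = 16
parts_B = target - CP_a = 24 - 10 = 14
total_parts = 16 + 14 = 30
Feed A = 747 * 16 / 30 = 398.40 kg
Feed B = 747 * 14 / 30 = 348.60 kg

398.40 kg


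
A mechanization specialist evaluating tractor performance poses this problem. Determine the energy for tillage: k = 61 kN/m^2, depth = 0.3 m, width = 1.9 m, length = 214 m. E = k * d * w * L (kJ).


E = k * d * w * L
  = 61 * 0.3 * 1.9 * 214
  = 7440.78 kJ


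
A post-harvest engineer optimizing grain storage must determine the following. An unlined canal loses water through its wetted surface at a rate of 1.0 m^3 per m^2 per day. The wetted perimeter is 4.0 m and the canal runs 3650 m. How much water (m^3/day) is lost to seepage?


S = C * P * L
  = 1.0 * 4.0 * 3650
  = 14600 m^3/day


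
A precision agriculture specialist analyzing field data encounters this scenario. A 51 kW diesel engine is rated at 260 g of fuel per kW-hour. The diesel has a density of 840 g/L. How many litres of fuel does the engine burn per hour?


FC = P * BSFC / rho_fuel
   = 51 * 260 / 840
   = 13260 / 840
   = 15.79 L/h


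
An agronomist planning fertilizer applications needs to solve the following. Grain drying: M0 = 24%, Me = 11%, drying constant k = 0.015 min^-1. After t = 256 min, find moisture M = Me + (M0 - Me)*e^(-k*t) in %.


M = Me + (M0 - Me) * e^(-k*t)
  = 11 + (24 - 11) * e^(-0.015*256)
  = 11 + 13 * e^(-3.840)
  = 11 + 13 * 0.02149
  = 11 + 0.2794
  = 11.28%


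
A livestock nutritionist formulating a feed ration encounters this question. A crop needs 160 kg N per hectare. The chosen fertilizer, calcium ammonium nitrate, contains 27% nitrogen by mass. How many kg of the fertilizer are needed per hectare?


Rate = N_required / (N_content / 100)
     = 160 / (27 / 100)
     = 160 / 0.27
     = 592.59 kg/ha


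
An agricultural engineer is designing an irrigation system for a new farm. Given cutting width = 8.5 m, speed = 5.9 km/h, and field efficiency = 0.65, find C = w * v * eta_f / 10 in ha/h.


C = w * v * eta_f / 10
  = 8.5 * 5.9 * 0.65 / 10
  = 32.60 / 10
  = 3.26 ha/h


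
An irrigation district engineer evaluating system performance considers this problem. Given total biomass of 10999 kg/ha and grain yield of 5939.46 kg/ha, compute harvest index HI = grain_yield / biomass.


HI = grain_yield / biomass
   = 5939.46 / 10999
   = 0.54


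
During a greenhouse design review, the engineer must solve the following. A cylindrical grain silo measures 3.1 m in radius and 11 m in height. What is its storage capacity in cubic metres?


V = pi * r^2 * h
  = pi * 3.1^2 * 11
  = pi * 9.61 * 11
  = 332.10 m^3


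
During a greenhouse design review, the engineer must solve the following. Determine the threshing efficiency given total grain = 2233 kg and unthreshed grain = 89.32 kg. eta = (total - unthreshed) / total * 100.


eta = (total - unthreshed) / total * 100
    = (2233 - 89.32) / 2233 * 100
    = 2143.68 / 2233 * 100
    = 96%


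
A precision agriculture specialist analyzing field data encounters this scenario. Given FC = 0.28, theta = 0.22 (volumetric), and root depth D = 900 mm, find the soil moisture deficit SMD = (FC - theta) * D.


SMD = (FC - theta) * D
    = (0.28 - 0.22) * 900
    = 0.060 * 900
    = 54 mm


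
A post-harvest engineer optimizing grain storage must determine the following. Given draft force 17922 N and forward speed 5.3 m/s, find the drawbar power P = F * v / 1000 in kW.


P = F * v / 1000
  = 17922 * 5.3 / 1000
  = 94986.60 / 1000
  = 94.99 kW


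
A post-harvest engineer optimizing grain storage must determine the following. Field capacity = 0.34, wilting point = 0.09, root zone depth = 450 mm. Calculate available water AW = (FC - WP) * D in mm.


AW = (FC - WP) * D
   = (0.34 - 0.09) * 450
   = 0.25 * 450
   = 112.50 mm


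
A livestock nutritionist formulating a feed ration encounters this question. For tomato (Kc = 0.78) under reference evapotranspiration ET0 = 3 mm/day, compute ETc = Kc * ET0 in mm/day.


ETc = Kc * ET0
    = 0.78 * 3
    = 2.34 mm/day


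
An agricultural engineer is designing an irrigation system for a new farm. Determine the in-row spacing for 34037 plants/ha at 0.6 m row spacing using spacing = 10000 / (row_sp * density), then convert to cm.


spacing = 10000 / (row_sp * density)
        = 10000 / (0.6 * 34037)
        = 10000 / 20422.20
        = 0.48966 m = 48.97 cm


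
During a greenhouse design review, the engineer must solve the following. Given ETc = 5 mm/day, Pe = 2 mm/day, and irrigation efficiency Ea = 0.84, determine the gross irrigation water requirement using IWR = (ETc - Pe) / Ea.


IWR = (ETc - Pe) / Ea
    = (5 - 2) / 0.84
    = 3 / 0.84
    = 3.57 mm/day


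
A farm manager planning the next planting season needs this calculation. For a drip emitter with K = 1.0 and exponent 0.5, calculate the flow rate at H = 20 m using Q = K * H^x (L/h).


Q = K * H^x
  = 1.0 * 20^0.5
  = 1.0 * 4.4721
  = 4.47 L/h


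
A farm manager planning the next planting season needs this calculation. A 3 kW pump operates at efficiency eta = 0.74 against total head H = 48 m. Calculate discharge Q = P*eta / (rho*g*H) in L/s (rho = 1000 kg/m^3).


Q = (P * 1000 * eta) / (rho * g * H)
  = (3 * 1000 * 0.74) / (1000 * 9.81 * 48)
  = 2220 / 470880
  = 0.00471 m^3/s = 4.71 L/s


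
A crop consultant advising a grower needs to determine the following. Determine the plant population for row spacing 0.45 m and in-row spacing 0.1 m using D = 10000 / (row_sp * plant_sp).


D = 10000 / (row_sp * plant_sp)
  = 10000 / (0.45 * 0.1)
  = 10000 / 0.0450
  = 222222.22 plants/ha


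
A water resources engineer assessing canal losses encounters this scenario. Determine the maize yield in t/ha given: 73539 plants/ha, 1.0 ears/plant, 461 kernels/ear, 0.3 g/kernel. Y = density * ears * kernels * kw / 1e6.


Y = density * ears * kernels * kw
  = 73539 * 1.0 * 461 * 0.3 g/ha
  = 10170443.70 g/ha
  = 10170.44 kg/ha = 10.17 t/ha


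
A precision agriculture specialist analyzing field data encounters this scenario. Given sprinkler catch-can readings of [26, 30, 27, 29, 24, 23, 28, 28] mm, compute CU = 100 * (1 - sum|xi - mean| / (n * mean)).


xbar = 215 / 8 = 26.875
sum|xi - xbar| = 15.250
CU = 100 * (1 - 15.250 / (8 * 26.875))
   = 100 * (1 - 0.0709)
   = 92.91%


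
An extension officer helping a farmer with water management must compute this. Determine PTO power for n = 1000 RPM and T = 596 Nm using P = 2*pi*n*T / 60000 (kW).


P = 2*pi*n*T / 60000
  = 2*pi * 1000 * 596 / 60000
  = 3744778.44 / 60000
  = 62.41 kW


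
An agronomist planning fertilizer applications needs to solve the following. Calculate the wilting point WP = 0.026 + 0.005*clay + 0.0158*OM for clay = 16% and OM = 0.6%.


WP = 0.026 + 0.005*16 + 0.0158*0.6
   = 0.026 + 0.0800 + 0.0095
   = 0.1155


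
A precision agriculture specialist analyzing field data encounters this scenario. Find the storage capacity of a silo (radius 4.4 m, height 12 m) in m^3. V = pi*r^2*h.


V = pi * r^2 * h
  = pi * 4.4^2 * 12
  = pi * 19.36 * 12
  = 729.85 m^3


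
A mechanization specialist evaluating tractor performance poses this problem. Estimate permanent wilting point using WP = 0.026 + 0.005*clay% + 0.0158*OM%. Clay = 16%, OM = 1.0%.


WP = 0.026 + 0.005*16 + 0.0158*1.0
   = 0.026 + 0.0800 + 0.0158
   = 0.1218


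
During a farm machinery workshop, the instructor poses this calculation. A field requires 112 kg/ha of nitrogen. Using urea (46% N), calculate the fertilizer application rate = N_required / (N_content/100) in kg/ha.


Rate = N_required / (N_content / 100)
     = 112 / (46 / 100)
     = 112 / 0.46
     = 243.48 kg/ha


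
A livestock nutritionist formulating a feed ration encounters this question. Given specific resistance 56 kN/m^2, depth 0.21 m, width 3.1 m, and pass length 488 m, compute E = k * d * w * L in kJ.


E = k * d * w * L
  = 56 * 0.21 * 3.1 * 488
  = 17790.53 kJ


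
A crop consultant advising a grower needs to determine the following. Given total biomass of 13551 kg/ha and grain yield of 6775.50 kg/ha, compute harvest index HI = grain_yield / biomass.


HI = grain_yield / biomass
   = 6775.50 / 13551
   = 0.50


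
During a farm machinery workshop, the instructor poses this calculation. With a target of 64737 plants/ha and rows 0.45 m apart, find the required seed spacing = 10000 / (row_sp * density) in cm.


spacing = 10000 / (row_sp * density)
        = 10000 / (0.45 * 64737)
        = 10000 / 29131.65
        = 0.34327 m = 34.33 cm


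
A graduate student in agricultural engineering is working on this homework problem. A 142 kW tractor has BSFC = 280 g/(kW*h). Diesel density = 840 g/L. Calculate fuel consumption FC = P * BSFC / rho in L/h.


FC = P * BSFC / rho_fuel
   = 142 * 280 / 840
   = 39760 / 840
   = 47.33 L/h


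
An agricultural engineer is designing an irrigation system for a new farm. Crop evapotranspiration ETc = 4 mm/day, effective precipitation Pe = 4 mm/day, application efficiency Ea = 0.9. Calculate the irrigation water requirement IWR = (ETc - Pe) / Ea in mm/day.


IWR = (ETc - Pe) / Ea
    = (4 - 4) / 0.9
    = 0 / 0.9
    = 0 mm/day


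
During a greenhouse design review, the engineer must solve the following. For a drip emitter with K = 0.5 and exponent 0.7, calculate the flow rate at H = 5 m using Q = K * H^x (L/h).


Q = K * H^x
  = 0.5 * 5^0.7
  = 0.5 * 3.0852
  = 1.54 L/h


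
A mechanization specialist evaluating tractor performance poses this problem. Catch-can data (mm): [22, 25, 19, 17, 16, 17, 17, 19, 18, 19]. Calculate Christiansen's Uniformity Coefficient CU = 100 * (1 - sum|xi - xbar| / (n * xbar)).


xbar = 189 / 10 = 18.900
sum|xi - xbar| = 19
CU = 100 * (1 - 19 / (10 * 18.900))
   = 100 * (1 - 0.1005)
   = 89.95%


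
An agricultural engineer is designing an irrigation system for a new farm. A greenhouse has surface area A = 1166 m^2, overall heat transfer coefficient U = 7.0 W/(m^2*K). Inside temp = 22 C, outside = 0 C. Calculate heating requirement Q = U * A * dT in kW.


dT = 22 - (0) = 22 K
Q = U * A * dT
  = 7.0 * 1166 * 22
  = 179564 W = 179.56 kW


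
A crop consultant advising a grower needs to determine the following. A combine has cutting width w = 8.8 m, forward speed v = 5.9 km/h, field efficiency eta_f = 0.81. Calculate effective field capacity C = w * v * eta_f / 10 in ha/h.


C = w * v * eta_f / 10
  = 8.8 * 5.9 * 0.81 / 10
  = 42.06 / 10
  = 4.21 ha/h


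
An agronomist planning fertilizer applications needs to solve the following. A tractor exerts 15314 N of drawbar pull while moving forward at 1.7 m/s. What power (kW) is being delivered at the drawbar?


P = F * v / 1000
  = 15314 * 1.7 / 1000
  = 26033.80 / 1000
  = 26.03 kW


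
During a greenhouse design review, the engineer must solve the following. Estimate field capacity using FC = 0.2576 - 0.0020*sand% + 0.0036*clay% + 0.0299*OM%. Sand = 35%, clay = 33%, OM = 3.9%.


FC = 0.2576 - 0.0020*35 + 0.0036*33 + 0.0299*3.9
   = 0.2576 - 0.0700 + 0.1188 + 0.1166
   = 0.4230


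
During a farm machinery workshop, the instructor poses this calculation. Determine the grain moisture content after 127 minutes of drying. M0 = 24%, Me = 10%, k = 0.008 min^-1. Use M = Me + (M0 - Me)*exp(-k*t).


M = Me + (M0 - Me) * e^(-k*t)
  = 10 + (24 - 10) * e^(-0.008*127)
  = 10 + 14 * e^(-1.016)
  = 10 + 14 * 0.36204
  = 10 + 5.0686
  = 15.07%


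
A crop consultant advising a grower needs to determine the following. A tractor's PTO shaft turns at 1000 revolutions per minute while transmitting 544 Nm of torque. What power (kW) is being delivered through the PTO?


P = 2*pi*n*T / 60000
  = 2*pi * 1000 * 544 / 60000
  = 3418052.81 / 60000
  = 56.97 kW


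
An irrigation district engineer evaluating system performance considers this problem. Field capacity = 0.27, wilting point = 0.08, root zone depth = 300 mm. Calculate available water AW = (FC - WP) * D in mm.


AW = (FC - WP) * D
   = (0.27 - 0.08) * 300
   = 0.19 * 300
   = 57 mm


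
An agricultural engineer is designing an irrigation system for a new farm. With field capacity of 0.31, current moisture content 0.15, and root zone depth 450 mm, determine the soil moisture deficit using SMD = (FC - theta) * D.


SMD = (FC - theta) * D
    = (0.31 - 0.15) * 450
    = 0.160 * 450
    = 72 mm


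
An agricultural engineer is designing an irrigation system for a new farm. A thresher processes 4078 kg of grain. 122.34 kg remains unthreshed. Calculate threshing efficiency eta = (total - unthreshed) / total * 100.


eta = (total - unthreshed) / total * 100
    = (4078 - 122.34) / 4078 * 100
    = 3955.66 / 4078 * 100
    = 97%


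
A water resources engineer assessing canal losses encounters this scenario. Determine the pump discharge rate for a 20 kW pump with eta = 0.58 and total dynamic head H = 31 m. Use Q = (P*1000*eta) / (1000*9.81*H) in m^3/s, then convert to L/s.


Q = (P * 1000 * eta) / (rho * g * H)
  = (20 * 1000 * 0.58) / (1000 * 9.81 * 31)
  = 11600 / 304110
  = 0.03814 m^3/s = 38.14 L/s


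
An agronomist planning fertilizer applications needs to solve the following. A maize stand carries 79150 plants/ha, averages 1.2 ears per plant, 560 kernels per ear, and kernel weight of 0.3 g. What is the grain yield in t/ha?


Y = density * ears * kernels * kw
  = 79150 * 1.2 * 560 * 0.3 g/ha
  = 15956640 g/ha
  = 15956.64 kg/ha = 15.96 t/ha


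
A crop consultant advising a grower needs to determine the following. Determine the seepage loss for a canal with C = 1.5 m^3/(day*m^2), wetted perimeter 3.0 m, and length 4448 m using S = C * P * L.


S = C * P * L
  = 1.5 * 3.0 * 4448
  = 20016 m^3/day


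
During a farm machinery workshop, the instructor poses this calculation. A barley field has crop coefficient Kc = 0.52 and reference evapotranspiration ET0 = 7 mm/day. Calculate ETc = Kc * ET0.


ETc = Kc * ET0
    = 0.52 * 7
    = 3.64 mm/day


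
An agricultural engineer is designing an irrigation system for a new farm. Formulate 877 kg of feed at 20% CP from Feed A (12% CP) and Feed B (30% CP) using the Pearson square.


parts_A = CP_b - target = 30 - 20 = 10
parts_B = target - CP_a = 20 - 12 = 8
total_parts = 10 + 8 = 18
Feed A = 877 * 10 / 18 = 487.22 kg
Feed B = 877 * 8 / 18 = 389.78 kg

487.22 kg


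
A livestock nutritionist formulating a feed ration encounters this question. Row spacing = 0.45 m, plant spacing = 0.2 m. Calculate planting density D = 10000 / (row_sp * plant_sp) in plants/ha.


D = 10000 / (row_sp * plant_sp)
  = 10000 / (0.45 * 0.2)
  = 10000 / 0.0900
  = 111111.11 plants/ha


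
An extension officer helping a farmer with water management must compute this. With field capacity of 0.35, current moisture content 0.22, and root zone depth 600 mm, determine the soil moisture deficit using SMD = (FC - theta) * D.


SMD = (FC - theta) * D
    = (0.35 - 0.22) * 600
    = 0.130 * 600
    = 78 mm


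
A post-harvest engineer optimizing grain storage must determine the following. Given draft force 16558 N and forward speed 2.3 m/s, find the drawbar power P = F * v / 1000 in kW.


P = F * v / 1000
  = 16558 * 2.3 / 1000
  = 38083.40 / 1000
  = 38.08 kW


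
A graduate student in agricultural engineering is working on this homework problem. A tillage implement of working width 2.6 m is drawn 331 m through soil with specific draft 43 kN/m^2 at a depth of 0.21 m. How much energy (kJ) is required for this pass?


E = k * d * w * L
  = 43 * 0.21 * 2.6 * 331
  = 7771.22 kJ


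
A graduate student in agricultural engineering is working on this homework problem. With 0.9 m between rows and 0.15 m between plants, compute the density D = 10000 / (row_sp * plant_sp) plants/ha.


D = 10000 / (row_sp * plant_sp)
  = 10000 / (0.9 * 0.15)
  = 10000 / 0.1350
  = 74074.07 plants/ha


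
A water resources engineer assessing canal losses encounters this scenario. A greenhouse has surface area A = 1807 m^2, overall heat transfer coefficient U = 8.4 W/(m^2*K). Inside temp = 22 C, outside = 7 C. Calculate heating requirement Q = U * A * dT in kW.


dT = 22 - (7) = 15 K
Q = U * A * dT
  = 8.4 * 1807 * 15
  = 227682 W = 227.68 kW


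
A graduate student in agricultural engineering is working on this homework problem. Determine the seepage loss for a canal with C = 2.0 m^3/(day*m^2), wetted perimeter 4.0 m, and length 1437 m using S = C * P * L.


S = C * P * L
  = 2.0 * 4.0 * 1437
  = 11496 m^3/day


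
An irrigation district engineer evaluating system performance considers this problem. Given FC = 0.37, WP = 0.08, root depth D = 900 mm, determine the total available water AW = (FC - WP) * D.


AW = (FC - WP) * D
   = (0.37 - 0.08) * 900
   = 0.29 * 900
   = 261 mm


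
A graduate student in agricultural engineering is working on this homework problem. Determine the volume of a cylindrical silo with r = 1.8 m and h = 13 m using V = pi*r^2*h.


V = pi * r^2 * h
  = pi * 1.8^2 * 13
  = pi * 3.24 * 13
  = 132.32 m^3


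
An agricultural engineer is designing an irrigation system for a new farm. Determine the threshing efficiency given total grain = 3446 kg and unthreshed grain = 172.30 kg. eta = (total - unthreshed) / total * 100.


eta = (total - unthreshed) / total * 100
    = (3446 - 172.30) / 3446 * 100
    = 3273.70 / 3446 * 100
    = 95%


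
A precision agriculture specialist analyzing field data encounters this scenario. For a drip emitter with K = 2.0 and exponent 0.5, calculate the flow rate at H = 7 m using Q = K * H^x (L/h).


Q = K * H^x
  = 2.0 * 7^0.5
  = 2.0 * 2.6458
  = 5.29 L/h


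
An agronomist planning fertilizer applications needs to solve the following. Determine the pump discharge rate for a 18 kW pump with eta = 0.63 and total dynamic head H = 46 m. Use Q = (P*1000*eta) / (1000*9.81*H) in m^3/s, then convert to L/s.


Q = (P * 1000 * eta) / (rho * g * H)
  = (18 * 1000 * 0.63) / (1000 * 9.81 * 46)
  = 11340 / 451260
  = 0.02513 m^3/s = 25.13 L/s


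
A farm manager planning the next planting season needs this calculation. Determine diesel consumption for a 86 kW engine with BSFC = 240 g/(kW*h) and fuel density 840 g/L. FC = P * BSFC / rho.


FC = P * BSFC / rho_fuel
   = 86 * 240 / 840
   = 20640 / 840
   = 24.57 L/h


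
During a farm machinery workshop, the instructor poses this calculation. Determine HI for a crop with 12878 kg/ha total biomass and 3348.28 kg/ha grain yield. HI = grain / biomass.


HI = grain_yield / biomass
   = 3348.28 / 12878
   = 0.26


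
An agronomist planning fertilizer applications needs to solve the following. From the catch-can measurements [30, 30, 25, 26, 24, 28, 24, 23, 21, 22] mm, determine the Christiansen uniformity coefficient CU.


xbar = 253 / 10 = 25.300
sum|xi - xbar| = 25.600
CU = 100 * (1 - 25.600 / (10 * 25.300))
   = 100 * (1 - 0.1012)
   = 89.88%


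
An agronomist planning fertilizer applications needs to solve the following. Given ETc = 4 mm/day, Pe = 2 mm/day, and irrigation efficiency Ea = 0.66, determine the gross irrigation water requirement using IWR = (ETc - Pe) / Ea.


IWR = (ETc - Pe) / Ea
    = (4 - 2) / 0.66
    = 2 / 0.66
    = 3.03 mm/day


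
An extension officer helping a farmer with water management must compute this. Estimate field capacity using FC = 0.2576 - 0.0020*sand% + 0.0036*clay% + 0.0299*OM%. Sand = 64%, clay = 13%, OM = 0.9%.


FC = 0.2576 - 0.0020*64 + 0.0036*13 + 0.0299*0.9
   = 0.2576 - 0.1280 + 0.0468 + 0.0269
   = 0.2033


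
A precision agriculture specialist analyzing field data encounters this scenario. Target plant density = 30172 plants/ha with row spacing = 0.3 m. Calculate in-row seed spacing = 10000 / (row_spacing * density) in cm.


spacing = 10000 / (row_sp * density)
        = 10000 / (0.3 * 30172)
        = 10000 / 9051.60
        = 1.10478 m = 110.48 cm


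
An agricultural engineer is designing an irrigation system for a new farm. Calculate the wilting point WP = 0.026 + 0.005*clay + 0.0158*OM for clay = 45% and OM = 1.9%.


WP = 0.026 + 0.005*45 + 0.0158*1.9
   = 0.026 + 0.2250 + 0.0300
   = 0.2810


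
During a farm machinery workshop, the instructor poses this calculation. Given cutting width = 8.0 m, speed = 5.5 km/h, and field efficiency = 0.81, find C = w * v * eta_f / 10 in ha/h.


C = w * v * eta_f / 10
  = 8.0 * 5.5 * 0.81 / 10
  = 35.64 / 10
  = 3.56 ha/h


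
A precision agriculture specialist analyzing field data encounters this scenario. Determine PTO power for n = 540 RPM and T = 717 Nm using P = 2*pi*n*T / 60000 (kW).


P = 2*pi*n*T / 60000
  = 2*pi * 540 * 717 / 60000
  = 2432723.69 / 60000
  = 40.55 kW


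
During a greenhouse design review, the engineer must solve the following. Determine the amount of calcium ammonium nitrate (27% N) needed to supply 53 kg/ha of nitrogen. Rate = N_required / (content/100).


Rate = N_required / (N_content / 100)
     = 53 / (27 / 100)
     = 53 / 0.27
     = 196.30 kg/ha


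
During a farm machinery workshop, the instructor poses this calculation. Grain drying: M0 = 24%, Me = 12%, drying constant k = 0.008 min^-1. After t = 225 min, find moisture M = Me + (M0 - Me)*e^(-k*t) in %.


M = Me + (M0 - Me) * e^(-k*t)
  = 12 + (24 - 12) * e^(-0.008*225)
  = 12 + 12 * e^(-1.800)
  = 12 + 12 * 0.16530
  = 12 + 1.9836
  = 13.98%


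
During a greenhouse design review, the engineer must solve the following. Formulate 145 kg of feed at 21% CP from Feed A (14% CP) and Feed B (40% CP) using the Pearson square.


parts_A = CP_b - target = 40 - 21 = 19
parts_B = target - CP_a = 21 - 14 = 7
total_parts = 19 + 7 = 26
Feed A = 145 * 19 / 26 = 105.96 kg
Feed B = 145 * 7 / 26 = 39.04 kg

105.96 kg


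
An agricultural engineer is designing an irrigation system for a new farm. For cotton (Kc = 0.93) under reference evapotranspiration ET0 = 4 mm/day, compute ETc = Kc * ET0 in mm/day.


ETc = Kc * ET0
    = 0.93 * 4
    = 3.72 mm/day


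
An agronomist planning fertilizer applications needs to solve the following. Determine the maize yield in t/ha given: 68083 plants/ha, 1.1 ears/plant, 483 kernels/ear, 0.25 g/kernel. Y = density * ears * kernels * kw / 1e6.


Y = density * ears * kernels * kw
  = 68083 * 1.1 * 483 * 0.25 g/ha
  = 9043124.48 g/ha
  = 9043.12 kg/ha = 9.04 t/ha


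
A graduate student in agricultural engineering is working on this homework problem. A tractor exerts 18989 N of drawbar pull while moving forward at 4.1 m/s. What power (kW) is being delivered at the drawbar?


P = F * v / 1000
  = 18989 * 4.1 / 1000
  = 77854.90 / 1000
  = 77.85 kW


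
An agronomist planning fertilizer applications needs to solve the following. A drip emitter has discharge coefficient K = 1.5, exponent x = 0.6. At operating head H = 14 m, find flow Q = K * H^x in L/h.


Q = K * H^x
  = 1.5 * 14^0.6
  = 1.5 * 4.8717
  = 7.31 L/h


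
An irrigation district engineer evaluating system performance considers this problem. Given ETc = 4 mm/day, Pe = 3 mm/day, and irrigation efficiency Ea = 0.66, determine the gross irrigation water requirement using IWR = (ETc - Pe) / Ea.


IWR = (ETc - Pe) / Ea
    = (4 - 3) / 0.66
    = 1 / 0.66
    = 1.52 mm/day


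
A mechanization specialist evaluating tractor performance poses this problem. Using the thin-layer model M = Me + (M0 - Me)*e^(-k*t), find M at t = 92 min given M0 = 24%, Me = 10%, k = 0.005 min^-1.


M = Me + (M0 - Me) * e^(-k*t)
  = 10 + (24 - 10) * e^(-0.005*92)
  = 10 + 14 * e^(-0.460)
  = 10 + 14 * 0.63128
  = 10 + 8.8380
  = 18.84%


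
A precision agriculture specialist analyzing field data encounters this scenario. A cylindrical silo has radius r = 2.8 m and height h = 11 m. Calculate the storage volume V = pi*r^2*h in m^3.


V = pi * r^2 * h
  = pi * 2.8^2 * 11
  = pi * 7.84 * 11
  = 270.93 m^3


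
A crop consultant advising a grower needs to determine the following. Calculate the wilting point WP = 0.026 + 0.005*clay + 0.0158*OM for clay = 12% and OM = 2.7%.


WP = 0.026 + 0.005*12 + 0.0158*2.7
   = 0.026 + 0.0600 + 0.0427
   = 0.1287


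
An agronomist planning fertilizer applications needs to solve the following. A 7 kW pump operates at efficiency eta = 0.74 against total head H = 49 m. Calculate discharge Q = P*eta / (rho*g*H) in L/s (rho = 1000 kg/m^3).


Q = (P * 1000 * eta) / (rho * g * H)
  = (7 * 1000 * 0.74) / (1000 * 9.81 * 49)
  = 5180 / 480690
  = 0.01078 m^3/s = 10.78 L/s


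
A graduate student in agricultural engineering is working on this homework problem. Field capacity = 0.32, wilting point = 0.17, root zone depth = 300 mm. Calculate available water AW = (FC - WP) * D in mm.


AW = (FC - WP) * D
   = (0.32 - 0.17) * 300
   = 0.15 * 300
   = 45 mm


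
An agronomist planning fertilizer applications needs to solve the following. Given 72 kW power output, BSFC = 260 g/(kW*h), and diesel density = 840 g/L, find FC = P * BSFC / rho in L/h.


FC = P * BSFC / rho_fuel
   = 72 * 260 / 840
   = 18720 / 840
   = 22.29 L/h


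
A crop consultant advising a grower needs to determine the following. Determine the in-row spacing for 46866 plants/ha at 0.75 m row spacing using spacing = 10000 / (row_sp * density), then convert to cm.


spacing = 10000 / (row_sp * density)
        = 10000 / (0.75 * 46866)
        = 10000 / 35149.50
        = 0.28450 m = 28.45 cm


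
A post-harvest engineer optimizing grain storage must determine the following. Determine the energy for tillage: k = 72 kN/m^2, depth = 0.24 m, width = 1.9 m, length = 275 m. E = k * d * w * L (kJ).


E = k * d * w * L
  = 72 * 0.24 * 1.9 * 275
  = 9028.80 kJ


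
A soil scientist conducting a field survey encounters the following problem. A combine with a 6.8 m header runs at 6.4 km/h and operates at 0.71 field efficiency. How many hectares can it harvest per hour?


C = w * v * eta_f / 10
  = 6.8 * 6.4 * 0.71 / 10
  = 30.90 / 10
  = 3.09 ha/h


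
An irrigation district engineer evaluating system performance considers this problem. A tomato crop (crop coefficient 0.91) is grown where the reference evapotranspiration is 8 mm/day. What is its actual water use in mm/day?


ETc = Kc * ET0
    = 0.91 * 8
    = 7.28 mm/day


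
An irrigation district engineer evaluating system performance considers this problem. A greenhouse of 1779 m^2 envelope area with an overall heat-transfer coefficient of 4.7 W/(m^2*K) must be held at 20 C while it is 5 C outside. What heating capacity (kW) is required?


dT = 20 - (5) = 15 K
Q = U * A * dT
  = 4.7 * 1779 * 15
  = 125419.50 W = 125.42 kW


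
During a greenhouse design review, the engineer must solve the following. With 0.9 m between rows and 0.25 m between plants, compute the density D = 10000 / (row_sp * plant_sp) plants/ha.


D = 10000 / (row_sp * plant_sp)
  = 10000 / (0.9 * 0.25)
  = 10000 / 0.2250
  = 44444.44 plants/ha


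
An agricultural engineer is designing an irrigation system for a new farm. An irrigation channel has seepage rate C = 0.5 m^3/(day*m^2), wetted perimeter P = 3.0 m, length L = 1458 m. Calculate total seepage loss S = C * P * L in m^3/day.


S = C * P * L
  = 0.5 * 3.0 * 1458
  = 2187 m^3/day


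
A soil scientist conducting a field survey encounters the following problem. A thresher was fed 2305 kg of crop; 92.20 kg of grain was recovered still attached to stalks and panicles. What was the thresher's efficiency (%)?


eta = (total - unthreshed) / total * 100
    = (2305 - 92.20) / 2305 * 100
    = 2212.80 / 2305 * 100
    = 96%


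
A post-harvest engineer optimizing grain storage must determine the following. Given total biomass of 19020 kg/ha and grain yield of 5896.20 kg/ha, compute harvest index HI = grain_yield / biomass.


HI = grain_yield / biomass
   = 5896.20 / 19020
   = 0.31


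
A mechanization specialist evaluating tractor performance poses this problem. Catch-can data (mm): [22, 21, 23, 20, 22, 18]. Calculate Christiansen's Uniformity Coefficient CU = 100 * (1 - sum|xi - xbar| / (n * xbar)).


xbar = 126 / 6 = 21
sum|xi - xbar| = 8
CU = 100 * (1 - 8 / (6 * 21))
   = 100 * (1 - 0.0635)
   = 93.65%


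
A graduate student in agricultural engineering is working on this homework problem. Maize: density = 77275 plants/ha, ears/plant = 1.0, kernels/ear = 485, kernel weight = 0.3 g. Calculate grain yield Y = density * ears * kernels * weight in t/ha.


Y = density * ears * kernels * kw
  = 77275 * 1.0 * 485 * 0.3 g/ha
  = 11243512.50 g/ha
  = 11243.51 kg/ha = 11.24 t/ha


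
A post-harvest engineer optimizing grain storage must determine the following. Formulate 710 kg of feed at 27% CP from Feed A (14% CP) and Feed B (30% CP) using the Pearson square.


parts_A = CP_b - target = 30 - 27 = 3
parts_B = target - CP_a = 27 - 14 = 13
total_parts = 3 + 13 = 16
Feed A = 710 * 3 / 16 = 133.13 kg
Feed B = 710 * 13 / 16 = 576.88 kg

133.13 kg


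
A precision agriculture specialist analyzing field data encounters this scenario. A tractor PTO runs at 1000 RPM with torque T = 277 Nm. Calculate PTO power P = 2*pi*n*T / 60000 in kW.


P = 2*pi*n*T / 60000
  = 2*pi * 1000 * 277 / 60000
  = 1740442.33 / 60000
  = 29.01 kW


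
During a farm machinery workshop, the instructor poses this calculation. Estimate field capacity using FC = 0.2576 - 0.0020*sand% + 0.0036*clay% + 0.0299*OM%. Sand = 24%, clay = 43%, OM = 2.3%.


FC = 0.2576 - 0.0020*24 + 0.0036*43 + 0.0299*2.3
   = 0.2576 - 0.0480 + 0.1548 + 0.0688
   = 0.4332


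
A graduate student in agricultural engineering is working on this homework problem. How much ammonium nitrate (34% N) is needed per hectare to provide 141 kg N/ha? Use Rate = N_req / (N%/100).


Rate = N_required / (N_content / 100)
     = 141 / (34 / 100)
     = 141 / 0.34
     = 414.71 kg/ha
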